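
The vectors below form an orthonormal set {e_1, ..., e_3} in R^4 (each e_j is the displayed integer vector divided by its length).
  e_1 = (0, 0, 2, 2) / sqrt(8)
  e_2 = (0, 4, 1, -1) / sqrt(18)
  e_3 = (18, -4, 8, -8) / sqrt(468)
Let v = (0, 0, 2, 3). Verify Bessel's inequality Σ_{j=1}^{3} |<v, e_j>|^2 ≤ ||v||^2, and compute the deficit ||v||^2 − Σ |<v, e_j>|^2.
Σ |<v, e_j>|^2 = 165/13; ||v||^2 = 13; deficit = 4/13

Write each e_j = u_j / sqrt(<u_j, u_j>) where u_j is the displayed integer vector. Then <v, e_j> = <v, u_j> / sqrt(<u_j, u_j>), so |<v, e_j>|^2 = <v, u_j>^2 / <u_j, u_j>.
Coefficients: <v, e_1> = 10/sqrt(8), <v, e_2> = -1/sqrt(18), <v, e_3> = -8/sqrt(468).
Square and sum: Σ |<v, e_j>|^2 = 165/13.
Compute ||v||^2 = v·v = 13.
Deficit = 13 − 165/13 = 4/13 ≥ 0, confirming Bessel's inequality. (The deficit equals ||v − Σ <v,e_j> e_j||^2, the squared distance from v to span{e_j}.)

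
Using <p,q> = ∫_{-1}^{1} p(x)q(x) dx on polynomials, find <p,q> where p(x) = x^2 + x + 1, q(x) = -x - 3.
<p,q> = -26/3

Expand the product: p(x)·q(x) = -x^3 - 4*x^2 - 4*x - 3.
∫_{-1}^{1} of each monomial x^k gives [2/(k+1) if k even, 0 if k odd]. Integrating term-by-term (or equivalently evaluating the antiderivative F(x) = -x^4/4 - 4*x^3/3 - 2*x^2 - 3*x at the endpoints):
  F(1) − F(−1) = -79/12 − (25/12) = -26/3.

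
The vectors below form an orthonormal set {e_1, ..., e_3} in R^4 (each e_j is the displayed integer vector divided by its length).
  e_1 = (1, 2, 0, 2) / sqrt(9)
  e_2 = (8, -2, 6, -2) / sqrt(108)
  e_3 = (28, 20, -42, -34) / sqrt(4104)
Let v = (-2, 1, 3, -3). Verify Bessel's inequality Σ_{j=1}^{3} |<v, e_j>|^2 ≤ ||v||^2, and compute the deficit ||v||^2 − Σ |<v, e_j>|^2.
Σ |<v, e_j>|^2 = 99/19; ||v||^2 = 23; deficit = 338/19

Write each e_j = u_j / sqrt(<u_j, u_j>) where u_j is the displayed integer vector. Then <v, e_j> = <v, u_j> / sqrt(<u_j, u_j>), so |<v, e_j>|^2 = <v, u_j>^2 / <u_j, u_j>.
Coefficients: <v, e_1> = -6/sqrt(9), <v, e_2> = 6/sqrt(108), <v, e_3> = -60/sqrt(4104).
Square and sum: Σ |<v, e_j>|^2 = 99/19.
Compute ||v||^2 = v·v = 23.
Deficit = 23 − 99/19 = 338/19 ≥ 0, confirming Bessel's inequality. (The deficit equals ||v − Σ <v,e_j> e_j||^2, the squared distance from v to span{e_j}.)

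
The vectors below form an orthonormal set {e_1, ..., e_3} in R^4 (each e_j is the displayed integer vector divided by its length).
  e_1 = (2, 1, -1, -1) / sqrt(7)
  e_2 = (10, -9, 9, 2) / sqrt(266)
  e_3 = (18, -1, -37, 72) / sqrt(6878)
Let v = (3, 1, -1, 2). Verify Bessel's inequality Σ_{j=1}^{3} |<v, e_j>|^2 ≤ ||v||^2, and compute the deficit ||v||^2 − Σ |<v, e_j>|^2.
Σ |<v, e_j>|^2 = 2546/181; ||v||^2 = 15; deficit = 169/181

Write each e_j = u_j / sqrt(<u_j, u_j>) where u_j is the displayed integer vector. Then <v, e_j> = <v, u_j> / sqrt(<u_j, u_j>), so |<v, e_j>|^2 = <v, u_j>^2 / <u_j, u_j>.
Coefficients: <v, e_1> = 6/sqrt(7), <v, e_2> = 16/sqrt(266), <v, e_3> = 234/sqrt(6878).
Square and sum: Σ |<v, e_j>|^2 = 2546/181.
Compute ||v||^2 = v·v = 15.
Deficit = 15 − 2546/181 = 169/181 ≥ 0, confirming Bessel's inequality. (The deficit equals ||v − Σ <v,e_j> e_j||^2, the squared distance from v to span{e_j}.)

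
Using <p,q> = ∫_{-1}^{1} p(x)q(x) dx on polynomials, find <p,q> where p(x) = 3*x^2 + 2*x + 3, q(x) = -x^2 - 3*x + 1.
<p,q> = 4/5

Expand the product: p(x)·q(x) = -3*x^4 - 11*x^3 - 6*x^2 - 7*x + 3.
∫_{-1}^{1} of each monomial x^k gives [2/(k+1) if k even, 0 if k odd]. Integrating term-by-term (or equivalently evaluating the antiderivative F(x) = -3*x^5/5 - 11*x^4/4 - 2*x^3 - 7*x^2/2 + 3*x at the endpoints):
  F(1) − F(−1) = -117/20 − (-133/20) = 4/5.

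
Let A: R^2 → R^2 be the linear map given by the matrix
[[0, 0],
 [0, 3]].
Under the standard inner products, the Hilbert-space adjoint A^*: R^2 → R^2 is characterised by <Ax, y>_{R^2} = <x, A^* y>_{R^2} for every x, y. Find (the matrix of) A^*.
A^* = A^T =
[[0, 0],
 [0, 3]]

For real matrices with standard dot products, the defining identity <Ax, y> = <x, A^* y> gives (Ax)^T y = x^T (A^*) y, i.e. x^T A^T y = x^T (A^*) y. Since this holds for all x, y, we must have A^* = A^T. Therefore
A^* =
[[0, 0],
 [0, 3]].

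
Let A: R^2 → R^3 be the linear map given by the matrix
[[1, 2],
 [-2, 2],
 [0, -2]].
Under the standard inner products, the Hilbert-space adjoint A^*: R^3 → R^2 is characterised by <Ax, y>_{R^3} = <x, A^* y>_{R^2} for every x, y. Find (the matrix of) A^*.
A^* = A^T =
[[1, -2, 0],
 [2, 2, -2]]

For real matrices with standard dot products, the defining identity <Ax, y> = <x, A^* y> gives (Ax)^T y = x^T (A^*) y, i.e. x^T A^T y = x^T (A^*) y. Since this holds for all x, y, we must have A^* = A^T. Therefore
A^* =
[[1, -2, 0],
 [2, 2, -2]].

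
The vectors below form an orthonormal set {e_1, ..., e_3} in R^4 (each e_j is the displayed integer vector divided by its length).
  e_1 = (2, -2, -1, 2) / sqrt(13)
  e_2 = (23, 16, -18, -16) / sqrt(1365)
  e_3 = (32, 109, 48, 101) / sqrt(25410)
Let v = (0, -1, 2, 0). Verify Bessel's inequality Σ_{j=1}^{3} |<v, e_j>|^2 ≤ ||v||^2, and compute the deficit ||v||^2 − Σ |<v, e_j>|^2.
Σ |<v, e_j>|^2 = 481/242; ||v||^2 = 5; deficit = 729/242

Write each e_j = u_j / sqrt(<u_j, u_j>) where u_j is the displayed integer vector. Then <v, e_j> = <v, u_j> / sqrt(<u_j, u_j>), so |<v, e_j>|^2 = <v, u_j>^2 / <u_j, u_j>.
Coefficients: <v, e_1> = 0/sqrt(13), <v, e_2> = -52/sqrt(1365), <v, e_3> = -13/sqrt(25410).
Square and sum: Σ |<v, e_j>|^2 = 481/242.
Compute ||v||^2 = v·v = 5.
Deficit = 5 − 481/242 = 729/242 ≥ 0, confirming Bessel's inequality. (The deficit equals ||v − Σ <v,e_j> e_j||^2, the squared distance from v to span{e_j}.)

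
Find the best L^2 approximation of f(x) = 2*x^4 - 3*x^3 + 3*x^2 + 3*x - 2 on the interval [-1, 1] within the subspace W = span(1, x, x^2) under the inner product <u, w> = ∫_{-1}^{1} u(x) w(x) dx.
g(x) = 33*x^2/7 + 6*x/5 - 76/35

The best approximation g ∈ W is the orthogonal projection of f onto W. Writing g = a_0 + a_1 x + a_2 x^2, the coefficients solve the normal equations G · a = b where
  G_{ij} = <φ_i, φ_j> and b_i = <f, φ_i>, with φ_0 = 1, φ_1 = x, φ_2 = x^2.
G =
  [2, 0, 2/3]
  [0, 2/3, 0]
  [2/3, 0, 2/5],
b = (-6/5, 4/5, 46/105).
Solving gives a_0 = -76/35, a_1 = 6/5, a_2 = 33/7, so
  g(x) = 33*x^2/7 + 6*x/5 - 76/35.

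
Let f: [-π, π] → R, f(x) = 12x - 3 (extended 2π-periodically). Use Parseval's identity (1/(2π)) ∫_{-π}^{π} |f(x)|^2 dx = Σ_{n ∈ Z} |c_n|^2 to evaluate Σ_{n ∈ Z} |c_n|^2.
Σ |c_n|^2 = 48π^2 + 9

Expand and integrate term by term over [-π, π]:
  ∫ (12x)^2 dx = 144·(2π^3/3); ∫ 2·12·(-3)·x dx = 0 (odd integrand); ∫ (-3)^2 dx = 9·2π.
So (1/(2π)) ∫_{-π}^{π} (12x - 3)^2 dx = 144π^2/3 + 9 = 48π^2 + 9.
Parseval ⇒ Σ |c_n|^2 = 48π^2 + 9.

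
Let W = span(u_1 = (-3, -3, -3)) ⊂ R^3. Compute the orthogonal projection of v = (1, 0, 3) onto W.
proj_W(v) = (4/3, 4/3, 4/3)

Set up U = [u_1 | ... | u_1] ∈ R^(3×1). The projector onto W = col(U) is P = U (U^T U)^(-1) U^T.
Compute U^T U =
  [27],
and U^T v = (-12).
Solve U^T U · c = U^T v for the coefficients: c = (-4/9). The projection is proj_W(v) = U c.
Check: (v - proj_W(v)) · u_1 = 0  (should be 0).
Result: proj_W(v) = (4/3, 4/3, 4/3).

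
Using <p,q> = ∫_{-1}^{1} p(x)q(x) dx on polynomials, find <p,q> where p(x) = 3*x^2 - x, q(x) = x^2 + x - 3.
<p,q> = -82/15

Expand the product: p(x)·q(x) = 3*x^4 + 2*x^3 - 10*x^2 + 3*x.
∫_{-1}^{1} of each monomial x^k gives [2/(k+1) if k even, 0 if k odd]. Integrating term-by-term (or equivalently evaluating the antiderivative F(x) = 3*x^5/5 + x^4/2 - 10*x^3/3 + 3*x^2/2 at the endpoints):
  F(1) − F(−1) = -11/15 − (71/15) = -82/15.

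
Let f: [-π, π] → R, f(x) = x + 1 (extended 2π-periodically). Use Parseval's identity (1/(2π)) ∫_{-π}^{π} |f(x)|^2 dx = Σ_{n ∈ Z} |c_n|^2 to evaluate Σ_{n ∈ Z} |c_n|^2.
Σ |c_n|^2 = π^2/3 + 1

Expand and integrate term by term over [-π, π]:
  ∫ (x)^2 dx = 1·(2π^3/3); ∫ 2·1·(1)·x dx = 0 (odd integrand); ∫ 1^2 dx = 1·2π.
So (1/(2π)) ∫_{-π}^{π} (x + 1)^2 dx = 1π^2/3 + 1 = π^2/3 + 1.
Parseval ⇒ Σ |c_n|^2 = π^2/3 + 1.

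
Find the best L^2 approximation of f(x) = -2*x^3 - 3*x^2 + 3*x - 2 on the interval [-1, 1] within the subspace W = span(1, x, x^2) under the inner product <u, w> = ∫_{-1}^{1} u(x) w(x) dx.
g(x) = -3*x^2 + 9*x/5 - 2

The best approximation g ∈ W is the orthogonal projection of f onto W. Writing g = a_0 + a_1 x + a_2 x^2, the coefficients solve the normal equations G · a = b where
  G_{ij} = <φ_i, φ_j> and b_i = <f, φ_i>, with φ_0 = 1, φ_1 = x, φ_2 = x^2.
G =
  [2, 0, 2/3]
  [0, 2/3, 0]
  [2/3, 0, 2/5],
b = (-6, 6/5, -38/15).
Solving gives a_0 = -2, a_1 = 9/5, a_2 = -3, so
  g(x) = -3*x^2 + 9*x/5 - 2.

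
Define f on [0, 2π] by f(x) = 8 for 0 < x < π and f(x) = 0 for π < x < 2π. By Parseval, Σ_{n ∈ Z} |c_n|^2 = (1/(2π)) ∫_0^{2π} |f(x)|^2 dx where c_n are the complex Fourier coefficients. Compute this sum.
Σ |c_n|^2 = 32

Parseval equates the L^2 energy of f (normalised by 1/(2π)) with the ℓ^2 sum of its Fourier coefficients: (1/(2π)) ∫_0^{2π} |f|^2 = Σ |c_n|^2.
Compute the left side: (1/(2π)) [∫_0^π 8^2 dx + ∫_π^{2π} 0^2 dx] = (1/(2π)) · (64π + 0π) = (64 + 0)/2 = 32.
So Σ_{n ∈ Z} |c_n|^2 = 32.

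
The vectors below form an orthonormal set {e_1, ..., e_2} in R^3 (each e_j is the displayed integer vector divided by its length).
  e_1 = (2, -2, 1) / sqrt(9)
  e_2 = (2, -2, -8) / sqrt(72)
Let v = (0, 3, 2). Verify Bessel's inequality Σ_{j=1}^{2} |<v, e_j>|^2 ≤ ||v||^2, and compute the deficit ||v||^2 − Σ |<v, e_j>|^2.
Σ |<v, e_j>|^2 = 17/2; ||v||^2 = 13; deficit = 9/2

Write each e_j = u_j / sqrt(<u_j, u_j>) where u_j is the displayed integer vector. Then <v, e_j> = <v, u_j> / sqrt(<u_j, u_j>), so |<v, e_j>|^2 = <v, u_j>^2 / <u_j, u_j>.
Coefficients: <v, e_1> = -4/sqrt(9), <v, e_2> = -22/sqrt(72).
Square and sum: Σ |<v, e_j>|^2 = 17/2.
Compute ||v||^2 = v·v = 13.
Deficit = 13 − 17/2 = 9/2 ≥ 0, confirming Bessel's inequality. (The deficit equals ||v − Σ <v,e_j> e_j||^2, the squared distance from v to span{e_j}.)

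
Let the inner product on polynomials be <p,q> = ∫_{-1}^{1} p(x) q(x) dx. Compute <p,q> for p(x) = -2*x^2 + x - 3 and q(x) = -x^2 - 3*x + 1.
<p,q> = -98/15

Expand the product: p(x)·q(x) = 2*x^4 + 5*x^3 - 2*x^2 + 10*x - 3.
∫_{-1}^{1} of each monomial x^k gives [2/(k+1) if k even, 0 if k odd]. Integrating term-by-term (or equivalently evaluating the antiderivative F(x) = 2*x^5/5 + 5*x^4/4 - 2*x^3/3 + 5*x^2 - 3*x at the endpoints):
  F(1) − F(−1) = 179/60 − (571/60) = -98/15.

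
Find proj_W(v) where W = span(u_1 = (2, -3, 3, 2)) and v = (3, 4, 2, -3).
proj_W(v) = (-6/13, 9/13, -9/13, -6/13)

Set up U = [u_1 | ... | u_1] ∈ R^(4×1). The projector onto W = col(U) is P = U (U^T U)^(-1) U^T.
Compute U^T U =
  [26],
and U^T v = (-6).
Solve U^T U · c = U^T v for the coefficients: c = (-3/13). The projection is proj_W(v) = U c.
Check: (v - proj_W(v)) · u_1 = 0  (should be 0).
Result: proj_W(v) = (-6/13, 9/13, -9/13, -6/13).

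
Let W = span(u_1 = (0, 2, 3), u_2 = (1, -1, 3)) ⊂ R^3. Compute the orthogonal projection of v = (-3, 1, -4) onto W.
proj_W(v) = (-69/47, 71/47, -204/47)

Set up U = [u_1 | ... | u_2] ∈ R^(3×2). The projector onto W = col(U) is P = U (U^T U)^(-1) U^T.
Compute U^T U =
  [13, 7]
  [7, 11],
and U^T v = (-10, -16).
Solve U^T U · c = U^T v for the coefficients: c = (1/47, -69/47). The projection is proj_W(v) = U c.
Check: (v - proj_W(v)) · u_1 = 0  (should be 0).
Check: (v - proj_W(v)) · u_2 = 0  (should be 0).
Result: proj_W(v) = (-69/47, 71/47, -204/47).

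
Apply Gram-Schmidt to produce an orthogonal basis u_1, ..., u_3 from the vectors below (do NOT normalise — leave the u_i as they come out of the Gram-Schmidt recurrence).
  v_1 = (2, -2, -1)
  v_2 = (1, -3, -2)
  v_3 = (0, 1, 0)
Orthogonal basis:
  u_1 = (2, -2, -1)
  u_2 = (-11/9, -7/9, -8/9)
  u_3 = (3/26, 9/26, -6/13)

Apply the Gram-Schmidt recurrence
  u_1 = v_1
  u_i = v_i − Σ_{j<i} ((v_i · u_j) / (u_j · u_j)) · u_j.

Step by step this gives:
  u_1 = (2, -2, -1)
  u_2 = (-11/9, -7/9, -8/9)
  u_3 = (3/26, 9/26, -6/13)

Orthogonality check:
  u_2 · u_1 = 0 (should be 0)
  u_3 · u_1 = 0 (should be 0)
  u_3 · u_2 = 0 (should be 0)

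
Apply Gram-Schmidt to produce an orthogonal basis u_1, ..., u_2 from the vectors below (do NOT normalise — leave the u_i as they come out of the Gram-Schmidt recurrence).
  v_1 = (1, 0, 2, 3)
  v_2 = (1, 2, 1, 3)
Orthogonal basis:
  u_1 = (1, 0, 2, 3)
  u_2 = (1/7, 2, -5/7, 3/7)

Apply the Gram-Schmidt recurrence
  u_1 = v_1
  u_i = v_i − Σ_{j<i} ((v_i · u_j) / (u_j · u_j)) · u_j.

Step by step this gives:
  u_1 = (1, 0, 2, 3)
  u_2 = (1/7, 2, -5/7, 3/7)

Orthogonality check:
  u_2 · u_1 = 0 (should be 0)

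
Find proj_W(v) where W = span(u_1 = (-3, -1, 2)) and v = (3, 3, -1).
proj_W(v) = (3, 1, -2)

Set up U = [u_1 | ... | u_1] ∈ R^(3×1). The projector onto W = col(U) is P = U (U^T U)^(-1) U^T.
Compute U^T U =
  [14],
and U^T v = (-14).
Solve U^T U · c = U^T v for the coefficients: c = (-1). The projection is proj_W(v) = U c.
Check: (v - proj_W(v)) · u_1 = 0  (should be 0).
Result: proj_W(v) = (3, 1, -2).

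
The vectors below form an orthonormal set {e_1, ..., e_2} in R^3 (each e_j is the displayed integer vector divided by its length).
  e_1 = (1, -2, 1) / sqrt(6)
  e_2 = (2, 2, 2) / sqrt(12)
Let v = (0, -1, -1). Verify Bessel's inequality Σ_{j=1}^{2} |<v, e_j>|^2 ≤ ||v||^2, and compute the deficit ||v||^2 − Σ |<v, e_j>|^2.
Σ |<v, e_j>|^2 = 3/2; ||v||^2 = 2; deficit = 1/2

Write each e_j = u_j / sqrt(<u_j, u_j>) where u_j is the displayed integer vector. Then <v, e_j> = <v, u_j> / sqrt(<u_j, u_j>), so |<v, e_j>|^2 = <v, u_j>^2 / <u_j, u_j>.
Coefficients: <v, e_1> = 1/sqrt(6), <v, e_2> = -4/sqrt(12).
Square and sum: Σ |<v, e_j>|^2 = 3/2.
Compute ||v||^2 = v·v = 2.
Deficit = 2 − 3/2 = 1/2 ≥ 0, confirming Bessel's inequality. (The deficit equals ||v − Σ <v,e_j> e_j||^2, the squared distance from v to span{e_j}.)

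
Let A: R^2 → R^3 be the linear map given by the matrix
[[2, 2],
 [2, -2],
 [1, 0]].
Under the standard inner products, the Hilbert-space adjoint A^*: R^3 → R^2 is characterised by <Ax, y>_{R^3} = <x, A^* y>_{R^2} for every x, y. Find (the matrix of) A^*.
A^* = A^T =
[[2, 2, 1],
 [2, -2, 0]]

For real matrices with standard dot products, the defining identity <Ax, y> = <x, A^* y> gives (Ax)^T y = x^T (A^*) y, i.e. x^T A^T y = x^T (A^*) y. Since this holds for all x, y, we must have A^* = A^T. Therefore
A^* =
[[2, 2, 1],
 [2, -2, 0]].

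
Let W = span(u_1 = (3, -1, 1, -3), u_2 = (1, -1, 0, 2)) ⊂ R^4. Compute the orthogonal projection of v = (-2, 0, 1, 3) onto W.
proj_W(v) = (-44/29, 6/29, -19/29, 83/29)

Set up U = [u_1 | ... | u_2] ∈ R^(4×2). The projector onto W = col(U) is P = U (U^T U)^(-1) U^T.
Compute U^T U =
  [20, -2]
  [-2, 6],
and U^T v = (-14, 4).
Solve U^T U · c = U^T v for the coefficients: c = (-19/29, 13/29). The projection is proj_W(v) = U c.
Check: (v - proj_W(v)) · u_1 = 0  (should be 0).
Check: (v - proj_W(v)) · u_2 = 0  (should be 0).
Result: proj_W(v) = (-44/29, 6/29, -19/29, 83/29).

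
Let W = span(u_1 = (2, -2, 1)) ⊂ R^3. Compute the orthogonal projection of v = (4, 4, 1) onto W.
proj_W(v) = (2/9, -2/9, 1/9)

Set up U = [u_1 | ... | u_1] ∈ R^(3×1). The projector onto W = col(U) is P = U (U^T U)^(-1) U^T.
Compute U^T U =
  [9],
and U^T v = (1).
Solve U^T U · c = U^T v for the coefficients: c = (1/9). The projection is proj_W(v) = U c.
Check: (v - proj_W(v)) · u_1 = 0  (should be 0).
Result: proj_W(v) = (2/9, -2/9, 1/9).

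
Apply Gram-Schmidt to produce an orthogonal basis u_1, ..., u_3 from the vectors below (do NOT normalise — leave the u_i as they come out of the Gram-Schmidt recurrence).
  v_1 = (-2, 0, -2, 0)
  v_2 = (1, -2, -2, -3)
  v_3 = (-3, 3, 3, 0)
Orthogonal basis:
  u_1 = (-2, 0, -2, 0)
  u_2 = (3/2, -2, -3/2, -3)
  u_3 = (-12/7, 9/7, 12/7, -18/7)

Apply the Gram-Schmidt recurrence
  u_1 = v_1
  u_i = v_i − Σ_{j<i} ((v_i · u_j) / (u_j · u_j)) · u_j.

Step by step this gives:
  u_1 = (-2, 0, -2, 0)
  u_2 = (3/2, -2, -3/2, -3)
  u_3 = (-12/7, 9/7, 12/7, -18/7)

Orthogonality check:
  u_2 · u_1 = 0 (should be 0)
  u_3 · u_1 = 0 (should be 0)
  u_3 · u_2 = 0 (should be 0)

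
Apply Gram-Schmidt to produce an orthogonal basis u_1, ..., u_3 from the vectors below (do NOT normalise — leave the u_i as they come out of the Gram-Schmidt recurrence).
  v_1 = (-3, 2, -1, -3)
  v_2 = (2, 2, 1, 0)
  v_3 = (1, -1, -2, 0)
Orthogonal basis:
  u_1 = (-3, 2, -1, -3)
  u_2 = (37/23, 52/23, 20/23, -9/23)
  u_3 = (19/18, -1/9, -17/9, -1/2)

Apply the Gram-Schmidt recurrence
  u_1 = v_1
  u_i = v_i − Σ_{j<i} ((v_i · u_j) / (u_j · u_j)) · u_j.

Step by step this gives:
  u_1 = (-3, 2, -1, -3)
  u_2 = (37/23, 52/23, 20/23, -9/23)
  u_3 = (19/18, -1/9, -17/9, -1/2)

Orthogonality check:
  u_2 · u_1 = 0 (should be 0)
  u_3 · u_1 = 0 (should be 0)
  u_3 · u_2 = 0 (should be 0)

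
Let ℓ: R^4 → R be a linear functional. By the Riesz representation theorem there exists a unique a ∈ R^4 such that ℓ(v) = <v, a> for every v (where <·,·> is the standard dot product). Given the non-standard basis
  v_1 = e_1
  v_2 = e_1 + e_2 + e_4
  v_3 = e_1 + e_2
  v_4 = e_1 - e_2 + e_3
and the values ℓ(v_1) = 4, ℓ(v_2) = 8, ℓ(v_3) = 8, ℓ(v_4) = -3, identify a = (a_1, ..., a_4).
a = (4, 4, -3, 0)

Write a = (a_1, ..., a_4) in the standard basis. For each basis vector v_i, ℓ(v_i) = <v_i, a> is a linear equation in the a_j's. Collect the n equations into a matrix system V a = ℓ, where row i of V is v_i (expressed in the standard basis). Since V is invertible (lower-triangular with 1s on the diagonal, up to permutation), solve by back-substitution:
  V =
[[1, 0, 0, 0],
 [1, 1, 0, 1],
 [1, 1, 0, 0],
 [1, -1, 1, 0]]
  V a = (4, 8, 8, -3)
Solving gives a = (4, 4, -3, 0).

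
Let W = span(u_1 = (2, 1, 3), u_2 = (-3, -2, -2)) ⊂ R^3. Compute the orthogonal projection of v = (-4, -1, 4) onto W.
proj_W(v) = (-18/7, -39/14, 51/14)

Set up U = [u_1 | ... | u_2] ∈ R^(3×2). The projector onto W = col(U) is P = U (U^T U)^(-1) U^T.
Compute U^T U =
  [14, -14]
  [-14, 17],
and U^T v = (3, 6).
Solve U^T U · c = U^T v for the coefficients: c = (45/14, 3). The projection is proj_W(v) = U c.
Check: (v - proj_W(v)) · u_1 = 0  (should be 0).
Check: (v - proj_W(v)) · u_2 = 0  (should be 0).
Result: proj_W(v) = (-18/7, -39/14, 51/14).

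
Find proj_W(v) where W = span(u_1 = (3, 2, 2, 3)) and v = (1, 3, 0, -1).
proj_W(v) = (9/13, 6/13, 6/13, 9/13)

Set up U = [u_1 | ... | u_1] ∈ R^(4×1). The projector onto W = col(U) is P = U (U^T U)^(-1) U^T.
Compute U^T U =
  [26],
and U^T v = (6).
Solve U^T U · c = U^T v for the coefficients: c = (3/13). The projection is proj_W(v) = U c.
Check: (v - proj_W(v)) · u_1 = 0  (should be 0).
Result: proj_W(v) = (9/13, 6/13, 6/13, 9/13).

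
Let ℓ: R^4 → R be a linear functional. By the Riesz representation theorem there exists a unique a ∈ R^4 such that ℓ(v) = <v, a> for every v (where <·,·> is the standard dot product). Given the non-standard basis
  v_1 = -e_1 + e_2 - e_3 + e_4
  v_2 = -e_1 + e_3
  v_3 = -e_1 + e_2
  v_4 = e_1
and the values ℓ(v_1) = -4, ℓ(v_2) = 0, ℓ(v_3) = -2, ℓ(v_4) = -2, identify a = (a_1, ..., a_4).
a = (-2, -4, -2, -4)

Write a = (a_1, ..., a_4) in the standard basis. For each basis vector v_i, ℓ(v_i) = <v_i, a> is a linear equation in the a_j's. Collect the n equations into a matrix system V a = ℓ, where row i of V is v_i (expressed in the standard basis). Since V is invertible (lower-triangular with 1s on the diagonal, up to permutation), solve by back-substitution:
  V =
[[-1, 1, -1, 1],
 [-1, 0, 1, 0],
 [-1, 1, 0, 0],
 [1, 0, 0, 0]]
  V a = (-4, 0, -2, -2)
Solving gives a = (-2, -4, -2, -4).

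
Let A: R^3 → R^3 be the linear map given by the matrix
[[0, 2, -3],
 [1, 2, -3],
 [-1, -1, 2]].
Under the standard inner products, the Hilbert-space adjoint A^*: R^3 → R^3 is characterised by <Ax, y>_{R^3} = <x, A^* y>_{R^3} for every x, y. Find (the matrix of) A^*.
A^* = A^T =
[[0, 1, -1],
 [2, 2, -1],
 [-3, -3, 2]]

For real matrices with standard dot products, the defining identity <Ax, y> = <x, A^* y> gives (Ax)^T y = x^T (A^*) y, i.e. x^T A^T y = x^T (A^*) y. Since this holds for all x, y, we must have A^* = A^T. Therefore
A^* =
[[0, 1, -1],
 [2, 2, -1],
 [-3, -3, 2]].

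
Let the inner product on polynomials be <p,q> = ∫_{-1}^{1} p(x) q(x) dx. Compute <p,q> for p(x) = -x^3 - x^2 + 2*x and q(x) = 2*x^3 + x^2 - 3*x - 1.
<p,q> = -158/105

Expand the product: p(x)·q(x) = -2*x^6 - 3*x^5 + 6*x^4 + 6*x^3 - 5*x^2 - 2*x.
∫_{-1}^{1} of each monomial x^k gives [2/(k+1) if k even, 0 if k odd]. Integrating term-by-term (or equivalently evaluating the antiderivative F(x) = -2*x^7/7 - x^6/2 + 6*x^5/5 + 3*x^4/2 - 5*x^3/3 - x^2 at the endpoints):
  F(1) − F(−1) = -79/105 − (79/105) = -158/105.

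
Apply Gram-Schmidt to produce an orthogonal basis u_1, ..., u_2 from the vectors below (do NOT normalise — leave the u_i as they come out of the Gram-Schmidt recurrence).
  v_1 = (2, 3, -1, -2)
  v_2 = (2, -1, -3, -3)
Orthogonal basis:
  u_1 = (2, 3, -1, -2)
  u_2 = (8/9, -8/3, -22/9, -17/9)

Apply the Gram-Schmidt recurrence
  u_1 = v_1
  u_i = v_i − Σ_{j<i} ((v_i · u_j) / (u_j · u_j)) · u_j.

Step by step this gives:
  u_1 = (2, 3, -1, -2)
  u_2 = (8/9, -8/3, -22/9, -17/9)

Orthogonality check:
  u_2 · u_1 = 0 (should be 0)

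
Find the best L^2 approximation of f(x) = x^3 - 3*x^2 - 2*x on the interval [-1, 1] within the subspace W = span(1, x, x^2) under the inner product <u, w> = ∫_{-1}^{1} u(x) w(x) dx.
g(x) = -3*x^2 - 7*x/5

The best approximation g ∈ W is the orthogonal projection of f onto W. Writing g = a_0 + a_1 x + a_2 x^2, the coefficients solve the normal equations G · a = b where
  G_{ij} = <φ_i, φ_j> and b_i = <f, φ_i>, with φ_0 = 1, φ_1 = x, φ_2 = x^2.
G =
  [2, 0, 2/3]
  [0, 2/3, 0]
  [2/3, 0, 2/5],
b = (-2, -14/15, -6/5).
Solving gives a_0 = 0, a_1 = -7/5, a_2 = -3, so
  g(x) = -3*x^2 - 7*x/5.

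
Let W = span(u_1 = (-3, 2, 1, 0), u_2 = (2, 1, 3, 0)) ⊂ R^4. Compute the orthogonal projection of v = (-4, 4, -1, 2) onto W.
proj_W(v) = (-187/39, 439/195, 22/195, 0)

Set up U = [u_1 | ... | u_2] ∈ R^(4×2). The projector onto W = col(U) is P = U (U^T U)^(-1) U^T.
Compute U^T U =
  [14, -1]
  [-1, 14],
and U^T v = (19, -7).
Solve U^T U · c = U^T v for the coefficients: c = (259/195, -79/195). The projection is proj_W(v) = U c.
Check: (v - proj_W(v)) · u_1 = 0  (should be 0).
Check: (v - proj_W(v)) · u_2 = 0  (should be 0).
Result: proj_W(v) = (-187/39, 439/195, 22/195, 0).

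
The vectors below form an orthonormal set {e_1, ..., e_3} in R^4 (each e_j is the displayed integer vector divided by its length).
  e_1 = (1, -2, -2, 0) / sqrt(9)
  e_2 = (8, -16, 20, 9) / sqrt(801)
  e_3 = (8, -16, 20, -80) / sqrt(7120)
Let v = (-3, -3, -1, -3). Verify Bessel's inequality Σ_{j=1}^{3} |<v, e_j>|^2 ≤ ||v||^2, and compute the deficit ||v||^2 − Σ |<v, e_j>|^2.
Σ |<v, e_j>|^2 = 59/5; ||v||^2 = 28; deficit = 81/5

Write each e_j = u_j / sqrt(<u_j, u_j>) where u_j is the displayed integer vector. Then <v, e_j> = <v, u_j> / sqrt(<u_j, u_j>), so |<v, e_j>|^2 = <v, u_j>^2 / <u_j, u_j>.
Coefficients: <v, e_1> = 5/sqrt(9), <v, e_2> = -23/sqrt(801), <v, e_3> = 244/sqrt(7120).
Square and sum: Σ |<v, e_j>|^2 = 59/5.
Compute ||v||^2 = v·v = 28.
Deficit = 28 − 59/5 = 81/5 ≥ 0, confirming Bessel's inequality. (The deficit equals ||v − Σ <v,e_j> e_j||^2, the squared distance from v to span{e_j}.)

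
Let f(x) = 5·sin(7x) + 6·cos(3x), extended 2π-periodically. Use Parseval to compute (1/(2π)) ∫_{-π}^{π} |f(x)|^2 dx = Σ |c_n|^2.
Σ |c_n|^2 = 61/2

Expand |f|^2 and use orthogonality of {sin(nx), cos(mx)} on [-π, π]:
  ∫_{-π}^{π} sin(nx)^2 dx = π, ∫ cos(mx)^2 dx = π, and cross terms integrate to 0.
So ∫_{-π}^{π} f(x)^2 dx = 5^2 · π + 6^2 · π = (25 + 36)π.
Divide by 2π: (25 + 36)/2 = 61/2.
By Parseval, this equals Σ |c_n|^2.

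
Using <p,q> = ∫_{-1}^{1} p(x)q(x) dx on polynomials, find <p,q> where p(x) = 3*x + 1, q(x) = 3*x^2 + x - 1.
<p,q> = 2

Expand the product: p(x)·q(x) = 9*x^3 + 6*x^2 - 2*x - 1.
∫_{-1}^{1} of each monomial x^k gives [2/(k+1) if k even, 0 if k odd]. Integrating term-by-term (or equivalently evaluating the antiderivative F(x) = 9*x^4/4 + 2*x^3 - x^2 - x at the endpoints):
  F(1) − F(−1) = 9/4 − (1/4) = 2.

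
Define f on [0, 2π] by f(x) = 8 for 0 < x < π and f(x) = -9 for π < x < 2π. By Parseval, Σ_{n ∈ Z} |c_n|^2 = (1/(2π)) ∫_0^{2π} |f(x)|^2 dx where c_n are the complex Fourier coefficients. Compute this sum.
Σ |c_n|^2 = 145/2

Parseval equates the L^2 energy of f (normalised by 1/(2π)) with the ℓ^2 sum of its Fourier coefficients: (1/(2π)) ∫_0^{2π} |f|^2 = Σ |c_n|^2.
Compute the left side: (1/(2π)) [∫_0^π 8^2 dx + ∫_π^{2π} (-9)^2 dx] = (1/(2π)) · (64π + 81π) = (64 + 81)/2 = 145/2.
So Σ_{n ∈ Z} |c_n|^2 = 145/2.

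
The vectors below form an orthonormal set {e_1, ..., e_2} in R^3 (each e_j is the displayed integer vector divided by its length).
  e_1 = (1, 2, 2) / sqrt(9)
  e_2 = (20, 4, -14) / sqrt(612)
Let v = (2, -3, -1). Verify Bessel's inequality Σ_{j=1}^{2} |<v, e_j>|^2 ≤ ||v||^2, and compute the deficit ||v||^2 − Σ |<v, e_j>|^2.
Σ |<v, e_j>|^2 = 117/17; ||v||^2 = 14; deficit = 121/17

Write each e_j = u_j / sqrt(<u_j, u_j>) where u_j is the displayed integer vector. Then <v, e_j> = <v, u_j> / sqrt(<u_j, u_j>), so |<v, e_j>|^2 = <v, u_j>^2 / <u_j, u_j>.
Coefficients: <v, e_1> = -6/sqrt(9), <v, e_2> = 42/sqrt(612).
Square and sum: Σ |<v, e_j>|^2 = 117/17.
Compute ||v||^2 = v·v = 14.
Deficit = 14 − 117/17 = 121/17 ≥ 0, confirming Bessel's inequality. (The deficit equals ||v − Σ <v,e_j> e_j||^2, the squared distance from v to span{e_j}.)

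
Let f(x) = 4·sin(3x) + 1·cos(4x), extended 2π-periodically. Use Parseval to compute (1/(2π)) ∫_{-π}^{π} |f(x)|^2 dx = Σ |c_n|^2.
Σ |c_n|^2 = 17/2

Expand |f|^2 and use orthogonality of {sin(nx), cos(mx)} on [-π, π]:
  ∫_{-π}^{π} sin(nx)^2 dx = π, ∫ cos(mx)^2 dx = π, and cross terms integrate to 0.
So ∫_{-π}^{π} f(x)^2 dx = 4^2 · π + 1^2 · π = (16 + 1)π.
Divide by 2π: (16 + 1)/2 = 17/2.
By Parseval, this equals Σ |c_n|^2.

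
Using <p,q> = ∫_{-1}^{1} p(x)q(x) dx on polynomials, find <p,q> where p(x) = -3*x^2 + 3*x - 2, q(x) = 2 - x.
<p,q> = -14

Expand the product: p(x)·q(x) = 3*x^3 - 9*x^2 + 8*x - 4.
∫_{-1}^{1} of each monomial x^k gives [2/(k+1) if k even, 0 if k odd]. Integrating term-by-term (or equivalently evaluating the antiderivative F(x) = 3*x^4/4 - 3*x^3 + 4*x^2 - 4*x at the endpoints):
  F(1) − F(−1) = -9/4 − (47/4) = -14.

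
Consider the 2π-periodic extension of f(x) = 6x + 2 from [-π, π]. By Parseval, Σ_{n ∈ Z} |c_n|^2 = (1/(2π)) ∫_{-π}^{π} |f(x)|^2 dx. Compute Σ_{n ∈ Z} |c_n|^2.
Σ |c_n|^2 = 12π^2 + 4

Expand and integrate term by term over [-π, π]:
  ∫ (6x)^2 dx = 36·(2π^3/3); ∫ 2·6·(2)·x dx = 0 (odd integrand); ∫ 2^2 dx = 4·2π.
So (1/(2π)) ∫_{-π}^{π} (6x + 2)^2 dx = 36π^2/3 + 4 = 12π^2 + 4.
Parseval ⇒ Σ |c_n|^2 = 12π^2 + 4.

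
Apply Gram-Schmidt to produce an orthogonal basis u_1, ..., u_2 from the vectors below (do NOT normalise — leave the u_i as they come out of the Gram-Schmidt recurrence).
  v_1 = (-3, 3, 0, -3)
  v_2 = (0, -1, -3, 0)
Orthogonal basis:
  u_1 = (-3, 3, 0, -3)
  u_2 = (-1/3, -2/3, -3, -1/3)

Apply the Gram-Schmidt recurrence
  u_1 = v_1
  u_i = v_i − Σ_{j<i} ((v_i · u_j) / (u_j · u_j)) · u_j.

Step by step this gives:
  u_1 = (-3, 3, 0, -3)
  u_2 = (-1/3, -2/3, -3, -1/3)

Orthogonality check:
  u_2 · u_1 = 0 (should be 0)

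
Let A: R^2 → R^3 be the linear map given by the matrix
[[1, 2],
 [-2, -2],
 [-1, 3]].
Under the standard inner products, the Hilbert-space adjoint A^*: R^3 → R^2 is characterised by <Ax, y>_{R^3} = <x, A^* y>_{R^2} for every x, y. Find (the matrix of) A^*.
A^* = A^T =
[[1, -2, -1],
 [2, -2, 3]]

For real matrices with standard dot products, the defining identity <Ax, y> = <x, A^* y> gives (Ax)^T y = x^T (A^*) y, i.e. x^T A^T y = x^T (A^*) y. Since this holds for all x, y, we must have A^* = A^T. Therefore
A^* =
[[1, -2, -1],
 [2, -2, 3]].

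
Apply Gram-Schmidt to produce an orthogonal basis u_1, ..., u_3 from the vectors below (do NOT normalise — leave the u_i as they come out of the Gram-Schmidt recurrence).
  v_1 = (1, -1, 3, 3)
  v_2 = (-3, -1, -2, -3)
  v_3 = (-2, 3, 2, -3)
Orthogonal basis:
  u_1 = (1, -1, 3, 3)
  u_2 = (-43/20, -37/20, 11/20, -9/20)
  u_3 = (-74/57, 163/57, 178/57, -33/19)

Apply the Gram-Schmidt recurrence
  u_1 = v_1
  u_i = v_i − Σ_{j<i} ((v_i · u_j) / (u_j · u_j)) · u_j.

Step by step this gives:
  u_1 = (1, -1, 3, 3)
  u_2 = (-43/20, -37/20, 11/20, -9/20)
  u_3 = (-74/57, 163/57, 178/57, -33/19)

Orthogonality check:
  u_2 · u_1 = 0 (should be 0)
  u_3 · u_1 = 0 (should be 0)
  u_3 · u_2 = 0 (should be 0)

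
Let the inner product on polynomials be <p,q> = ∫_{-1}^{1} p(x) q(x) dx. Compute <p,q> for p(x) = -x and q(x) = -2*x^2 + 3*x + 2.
<p,q> = -2

Expand the product: p(x)·q(x) = 2*x^3 - 3*x^2 - 2*x.
∫_{-1}^{1} of each monomial x^k gives [2/(k+1) if k even, 0 if k odd]. Integrating term-by-term (or equivalently evaluating the antiderivative F(x) = x^4/2 - x^3 - x^2 at the endpoints):
  F(1) − F(−1) = -3/2 − (1/2) = -2.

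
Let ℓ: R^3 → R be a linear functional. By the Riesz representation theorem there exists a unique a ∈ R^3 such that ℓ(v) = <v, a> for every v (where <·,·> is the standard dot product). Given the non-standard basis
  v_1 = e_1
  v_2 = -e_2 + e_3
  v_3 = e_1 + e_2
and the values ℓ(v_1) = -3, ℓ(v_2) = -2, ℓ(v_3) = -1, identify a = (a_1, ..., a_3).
a = (-3, 2, 0)

Write a = (a_1, ..., a_3) in the standard basis. For each basis vector v_i, ℓ(v_i) = <v_i, a> is a linear equation in the a_j's. Collect the n equations into a matrix system V a = ℓ, where row i of V is v_i (expressed in the standard basis). Since V is invertible (lower-triangular with 1s on the diagonal, up to permutation), solve by back-substitution:
  V =
[[1, 0, 0],
 [0, -1, 1],
 [1, 1, 0]]
  V a = (-3, -2, -1)
Solving gives a = (-3, 2, 0).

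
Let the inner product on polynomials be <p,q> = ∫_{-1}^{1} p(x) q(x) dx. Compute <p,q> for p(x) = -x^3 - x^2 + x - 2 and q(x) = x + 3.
<p,q> = -206/15

Expand the product: p(x)·q(x) = -x^4 - 4*x^3 - 2*x^2 + x - 6.
∫_{-1}^{1} of each monomial x^k gives [2/(k+1) if k even, 0 if k odd]. Integrating term-by-term (or equivalently evaluating the antiderivative F(x) = -x^5/5 - x^4 - 2*x^3/3 + x^2/2 - 6*x at the endpoints):
  F(1) − F(−1) = -221/30 − (191/30) = -206/15.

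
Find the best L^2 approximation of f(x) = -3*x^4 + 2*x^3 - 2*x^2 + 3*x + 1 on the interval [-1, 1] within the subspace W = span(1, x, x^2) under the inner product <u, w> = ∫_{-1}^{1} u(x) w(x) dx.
g(x) = -32*x^2/7 + 21*x/5 + 44/35

The best approximation g ∈ W is the orthogonal projection of f onto W. Writing g = a_0 + a_1 x + a_2 x^2, the coefficients solve the normal equations G · a = b where
  G_{ij} = <φ_i, φ_j> and b_i = <f, φ_i>, with φ_0 = 1, φ_1 = x, φ_2 = x^2.
G =
  [2, 0, 2/3]
  [0, 2/3, 0]
  [2/3, 0, 2/5],
b = (-8/15, 14/5, -104/105).
Solving gives a_0 = 44/35, a_1 = 21/5, a_2 = -32/7, so
  g(x) = -32*x^2/7 + 21*x/5 + 44/35.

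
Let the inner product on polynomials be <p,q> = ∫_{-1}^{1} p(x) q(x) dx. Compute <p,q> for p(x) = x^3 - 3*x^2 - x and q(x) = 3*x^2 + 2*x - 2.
<p,q> = -2/15

Expand the product: p(x)·q(x) = 3*x^5 - 7*x^4 - 11*x^3 + 4*x^2 + 2*x.
∫_{-1}^{1} of each monomial x^k gives [2/(k+1) if k even, 0 if k odd]. Integrating term-by-term (or equivalently evaluating the antiderivative F(x) = x^6/2 - 7*x^5/5 - 11*x^4/4 + 4*x^3/3 + x^2 at the endpoints):
  F(1) − F(−1) = -79/60 − (-71/60) = -2/15.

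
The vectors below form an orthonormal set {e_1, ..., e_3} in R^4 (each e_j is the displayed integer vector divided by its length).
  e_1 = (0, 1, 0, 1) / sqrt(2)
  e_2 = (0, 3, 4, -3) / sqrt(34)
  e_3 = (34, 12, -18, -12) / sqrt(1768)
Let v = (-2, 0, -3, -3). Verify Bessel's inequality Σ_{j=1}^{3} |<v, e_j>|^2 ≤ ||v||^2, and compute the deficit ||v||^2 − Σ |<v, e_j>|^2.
Σ |<v, e_j>|^2 = 131/26; ||v||^2 = 22; deficit = 441/26

Write each e_j = u_j / sqrt(<u_j, u_j>) where u_j is the displayed integer vector. Then <v, e_j> = <v, u_j> / sqrt(<u_j, u_j>), so |<v, e_j>|^2 = <v, u_j>^2 / <u_j, u_j>.
Coefficients: <v, e_1> = -3/sqrt(2), <v, e_2> = -3/sqrt(34), <v, e_3> = 22/sqrt(1768).
Square and sum: Σ |<v, e_j>|^2 = 131/26.
Compute ||v||^2 = v·v = 22.
Deficit = 22 − 131/26 = 441/26 ≥ 0, confirming Bessel's inequality. (The deficit equals ||v − Σ <v,e_j> e_j||^2, the squared distance from v to span{e_j}.)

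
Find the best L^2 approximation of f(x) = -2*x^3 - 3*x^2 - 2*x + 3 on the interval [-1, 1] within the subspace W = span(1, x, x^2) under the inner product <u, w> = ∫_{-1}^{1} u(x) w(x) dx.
g(x) = -3*x^2 - 16*x/5 + 3

The best approximation g ∈ W is the orthogonal projection of f onto W. Writing g = a_0 + a_1 x + a_2 x^2, the coefficients solve the normal equations G · a = b where
  G_{ij} = <φ_i, φ_j> and b_i = <f, φ_i>, with φ_0 = 1, φ_1 = x, φ_2 = x^2.
G =
  [2, 0, 2/3]
  [0, 2/3, 0]
  [2/3, 0, 2/5],
b = (4, -32/15, 4/5).
Solving gives a_0 = 3, a_1 = -16/5, a_2 = -3, so
  g(x) = -3*x^2 - 16*x/5 + 3.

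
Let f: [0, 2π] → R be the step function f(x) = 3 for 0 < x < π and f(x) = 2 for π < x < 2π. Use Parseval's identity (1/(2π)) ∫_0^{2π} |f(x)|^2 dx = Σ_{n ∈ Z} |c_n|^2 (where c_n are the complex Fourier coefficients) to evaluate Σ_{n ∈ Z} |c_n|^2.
Σ |c_n|^2 = 13/2

Parseval equates the L^2 energy of f (normalised by 1/(2π)) with the ℓ^2 sum of its Fourier coefficients: (1/(2π)) ∫_0^{2π} |f|^2 = Σ |c_n|^2.
Compute the left side: (1/(2π)) [∫_0^π 3^2 dx + ∫_π^{2π} 2^2 dx] = (1/(2π)) · (9π + 4π) = (9 + 4)/2 = 13/2.
So Σ_{n ∈ Z} |c_n|^2 = 13/2.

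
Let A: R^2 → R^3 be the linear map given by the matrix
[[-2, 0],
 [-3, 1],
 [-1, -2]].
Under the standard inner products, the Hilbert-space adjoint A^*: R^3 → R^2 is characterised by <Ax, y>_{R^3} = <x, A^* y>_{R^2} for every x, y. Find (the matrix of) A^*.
A^* = A^T =
[[-2, -3, -1],
 [0, 1, -2]]

For real matrices with standard dot products, the defining identity <Ax, y> = <x, A^* y> gives (Ax)^T y = x^T (A^*) y, i.e. x^T A^T y = x^T (A^*) y. Since this holds for all x, y, we must have A^* = A^T. Therefore
A^* =
[[-2, -3, -1],
 [0, 1, -2]].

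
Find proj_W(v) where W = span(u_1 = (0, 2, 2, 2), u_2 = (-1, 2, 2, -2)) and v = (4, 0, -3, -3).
proj_W(v) = (0, -2, -2, -2)

Set up U = [u_1 | ... | u_2] ∈ R^(4×2). The projector onto W = col(U) is P = U (U^T U)^(-1) U^T.
Compute U^T U =
  [12, 4]
  [4, 13],
and U^T v = (-12, -4).
Solve U^T U · c = U^T v for the coefficients: c = (-1, 0). The projection is proj_W(v) = U c.
Check: (v - proj_W(v)) · u_1 = 0  (should be 0).
Check: (v - proj_W(v)) · u_2 = 0  (should be 0).
Result: proj_W(v) = (0, -2, -2, -2).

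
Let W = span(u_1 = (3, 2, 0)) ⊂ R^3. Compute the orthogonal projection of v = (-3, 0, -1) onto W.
proj_W(v) = (-27/13, -18/13, 0)

Set up U = [u_1 | ... | u_1] ∈ R^(3×1). The projector onto W = col(U) is P = U (U^T U)^(-1) U^T.
Compute U^T U =
  [13],
and U^T v = (-9).
Solve U^T U · c = U^T v for the coefficients: c = (-9/13). The projection is proj_W(v) = U c.
Check: (v - proj_W(v)) · u_1 = 0  (should be 0).
Result: proj_W(v) = (-27/13, -18/13, 0).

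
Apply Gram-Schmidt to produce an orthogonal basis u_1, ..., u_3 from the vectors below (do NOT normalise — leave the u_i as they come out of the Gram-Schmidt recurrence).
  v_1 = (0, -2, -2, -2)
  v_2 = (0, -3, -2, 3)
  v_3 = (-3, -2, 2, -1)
Orthogonal basis:
  u_1 = (0, -2, -2, -2)
  u_2 = (0, -7/3, -4/3, 11/3)
  u_3 = (-3, -115/62, 69/31, -23/62)

Apply the Gram-Schmidt recurrence
  u_1 = v_1
  u_i = v_i − Σ_{j<i} ((v_i · u_j) / (u_j · u_j)) · u_j.

Step by step this gives:
  u_1 = (0, -2, -2, -2)
  u_2 = (0, -7/3, -4/3, 11/3)
  u_3 = (-3, -115/62, 69/31, -23/62)

Orthogonality check:
  u_2 · u_1 = 0 (should be 0)
  u_3 · u_1 = 0 (should be 0)
  u_3 · u_2 = 0 (should be 0)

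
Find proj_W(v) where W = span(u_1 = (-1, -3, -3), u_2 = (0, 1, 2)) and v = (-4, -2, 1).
proj_W(v) = (-5/2, -3, 3/2)

Set up U = [u_1 | ... | u_2] ∈ R^(3×2). The projector onto W = col(U) is P = U (U^T U)^(-1) U^T.
Compute U^T U =
  [19, -9]
  [-9, 5],
and U^T v = (7, 0).
Solve U^T U · c = U^T v for the coefficients: c = (5/2, 9/2). The projection is proj_W(v) = U c.
Check: (v - proj_W(v)) · u_1 = 0  (should be 0).
Check: (v - proj_W(v)) · u_2 = 0  (should be 0).
Result: proj_W(v) = (-5/2, -3, 3/2).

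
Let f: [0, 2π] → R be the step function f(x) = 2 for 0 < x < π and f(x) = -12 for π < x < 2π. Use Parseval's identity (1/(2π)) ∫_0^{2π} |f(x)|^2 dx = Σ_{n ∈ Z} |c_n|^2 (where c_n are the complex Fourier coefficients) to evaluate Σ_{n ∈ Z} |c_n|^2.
Σ |c_n|^2 = 74

Parseval equates the L^2 energy of f (normalised by 1/(2π)) with the ℓ^2 sum of its Fourier coefficients: (1/(2π)) ∫_0^{2π} |f|^2 = Σ |c_n|^2.
Compute the left side: (1/(2π)) [∫_0^π 2^2 dx + ∫_π^{2π} (-12)^2 dx] = (1/(2π)) · (4π + 144π) = (4 + 144)/2 = 74.
So Σ_{n ∈ Z} |c_n|^2 = 74.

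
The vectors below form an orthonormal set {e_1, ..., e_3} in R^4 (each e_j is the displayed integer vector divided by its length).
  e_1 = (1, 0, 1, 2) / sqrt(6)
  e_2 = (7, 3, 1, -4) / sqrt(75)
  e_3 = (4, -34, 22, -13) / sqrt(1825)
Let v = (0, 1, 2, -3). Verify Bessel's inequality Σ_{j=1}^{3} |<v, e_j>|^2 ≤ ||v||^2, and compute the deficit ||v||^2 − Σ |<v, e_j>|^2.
Σ |<v, e_j>|^2 = 572/73; ||v||^2 = 14; deficit = 450/73

Write each e_j = u_j / sqrt(<u_j, u_j>) where u_j is the displayed integer vector. Then <v, e_j> = <v, u_j> / sqrt(<u_j, u_j>), so |<v, e_j>|^2 = <v, u_j>^2 / <u_j, u_j>.
Coefficients: <v, e_1> = -4/sqrt(6), <v, e_2> = 17/sqrt(75), <v, e_3> = 49/sqrt(1825).
Square and sum: Σ |<v, e_j>|^2 = 572/73.
Compute ||v||^2 = v·v = 14.
Deficit = 14 − 572/73 = 450/73 ≥ 0, confirming Bessel's inequality. (The deficit equals ||v − Σ <v,e_j> e_j||^2, the squared distance from v to span{e_j}.)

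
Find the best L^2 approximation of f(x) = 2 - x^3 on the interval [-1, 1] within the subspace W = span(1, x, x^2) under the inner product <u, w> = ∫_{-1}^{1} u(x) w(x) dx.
g(x) = 2 - 3*x/5

The best approximation g ∈ W is the orthogonal projection of f onto W. Writing g = a_0 + a_1 x + a_2 x^2, the coefficients solve the normal equations G · a = b where
  G_{ij} = <φ_i, φ_j> and b_i = <f, φ_i>, with φ_0 = 1, φ_1 = x, φ_2 = x^2.
G =
  [2, 0, 2/3]
  [0, 2/3, 0]
  [2/3, 0, 2/5],
b = (4, -2/5, 4/3).
Solving gives a_0 = 2, a_1 = -3/5, a_2 = 0, so
  g(x) = 2 - 3*x/5.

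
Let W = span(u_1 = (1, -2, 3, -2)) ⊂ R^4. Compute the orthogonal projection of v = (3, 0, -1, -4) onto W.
proj_W(v) = (4/9, -8/9, 4/3, -8/9)

Set up U = [u_1 | ... | u_1] ∈ R^(4×1). The projector onto W = col(U) is P = U (U^T U)^(-1) U^T.
Compute U^T U =
  [18],
and U^T v = (8).
Solve U^T U · c = U^T v for the coefficients: c = (4/9). The projection is proj_W(v) = U c.
Check: (v - proj_W(v)) · u_1 = 0  (should be 0).
Result: proj_W(v) = (4/9, -8/9, 4/3, -8/9).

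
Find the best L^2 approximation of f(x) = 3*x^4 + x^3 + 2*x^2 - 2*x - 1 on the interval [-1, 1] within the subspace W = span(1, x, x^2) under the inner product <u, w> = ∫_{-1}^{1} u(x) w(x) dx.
g(x) = 32*x^2/7 - 7*x/5 - 44/35

The best approximation g ∈ W is the orthogonal projection of f onto W. Writing g = a_0 + a_1 x + a_2 x^2, the coefficients solve the normal equations G · a = b where
  G_{ij} = <φ_i, φ_j> and b_i = <f, φ_i>, with φ_0 = 1, φ_1 = x, φ_2 = x^2.
G =
  [2, 0, 2/3]
  [0, 2/3, 0]
  [2/3, 0, 2/5],
b = (8/15, -14/15, 104/105).
Solving gives a_0 = -44/35, a_1 = -7/5, a_2 = 32/7, so
  g(x) = 32*x^2/7 - 7*x/5 - 44/35.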